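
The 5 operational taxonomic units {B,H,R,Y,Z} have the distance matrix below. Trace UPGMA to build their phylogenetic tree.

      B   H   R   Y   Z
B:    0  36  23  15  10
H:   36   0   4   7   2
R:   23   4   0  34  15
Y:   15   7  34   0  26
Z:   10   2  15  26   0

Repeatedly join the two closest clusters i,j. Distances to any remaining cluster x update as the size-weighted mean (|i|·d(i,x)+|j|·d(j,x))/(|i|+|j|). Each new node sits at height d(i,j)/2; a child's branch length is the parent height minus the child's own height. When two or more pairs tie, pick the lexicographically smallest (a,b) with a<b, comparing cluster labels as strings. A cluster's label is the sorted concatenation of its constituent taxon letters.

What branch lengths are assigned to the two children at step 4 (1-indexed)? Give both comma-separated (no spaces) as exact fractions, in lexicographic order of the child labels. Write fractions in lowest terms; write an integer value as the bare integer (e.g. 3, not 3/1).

23/6,79/12

step 1: merge (H,Z) at d=2; branch lengths H→1, Z→1; new cluster HZ
  updated: d(B,HZ)=23, d(HZ,R)=19/2, d(HZ,Y)=33/2
step 2: merge (HZ,R) at d=19/2; branch lengths HZ→15/4, R→19/4; new cluster HRZ
  updated: d(B,HRZ)=23, d(HRZ,Y)=67/3
step 3: merge (B,Y) at d=15; branch lengths B→15/2, Y→15/2; new cluster BY
  updated: d(BY,HRZ)=68/3
step 4: merge (BY,HRZ) at d=68/3; branch lengths BY→23/6, HRZ→79/12; new cluster BHRYZ
final tree: ((B:15/2,Y:15/2):23/6,((H:1,Z:1):15/4,R:19/4):79/12)
total length: 431/12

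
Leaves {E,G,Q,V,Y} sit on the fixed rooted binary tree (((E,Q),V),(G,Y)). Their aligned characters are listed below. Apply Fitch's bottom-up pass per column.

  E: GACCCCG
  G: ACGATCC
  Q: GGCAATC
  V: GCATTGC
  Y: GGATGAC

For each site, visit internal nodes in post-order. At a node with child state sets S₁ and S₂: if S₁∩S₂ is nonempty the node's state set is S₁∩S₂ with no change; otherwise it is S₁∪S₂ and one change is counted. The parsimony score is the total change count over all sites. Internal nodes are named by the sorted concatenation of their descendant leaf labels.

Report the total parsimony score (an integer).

site 0, node EQ: E={G} ∩ Q={G} → {G} (+0)
site 0, node EQV: EQ={G} ∩ V={G} → {G} (+0)
site 0, node GY: G={A} ∪ Y={G} → {A,G} (+1)
site 0, node EGQVY: EQV={G} ∩ GY={A,G} → {G} (+0)
site 1, node EQ: E={A} ∪ Q={G} → {A,G} (+1)
site 1, node EQV: EQ={A,G} ∪ V={C} → {A,C,G} (+1)
site 1, node GY: G={C} ∪ Y={G} → {C,G} (+1)
site 1, node EGQVY: EQV={A,C,G} ∩ GY={C,G} → {C,G} (+0)
site 2, node EQ: E={C} ∩ Q={C} → {C} (+0)
site 2, node EQV: EQ={C} ∪ V={A} → {A,C} (+1)
site 2, node GY: G={G} ∪ Y={A} → {A,G} (+1)
site 2, node EGQVY: EQV={A,C} ∩ GY={A,G} → {A} (+0)
site 3, node EQ: E={C} ∪ Q={A} → {A,C} (+1)
site 3, node EQV: EQ={A,C} ∪ V={T} → {A,C,T} (+1)
site 3, node GY: G={A} ∪ Y={T} → {A,T} (+1)
site 3, node EGQVY: EQV={A,C,T} ∩ GY={A,T} → {A,T} (+0)
site 4, node EQ: E={C} ∪ Q={A} → {A,C} (+1)
site 4, node EQV: EQ={A,C} ∪ V={T} → {A,C,T} (+1)
site 4, node GY: G={T} ∪ Y={G} → {G,T} (+1)
site 4, node EGQVY: EQV={A,C,T} ∩ GY={G,T} → {T} (+0)
site 5, node EQ: E={C} ∪ Q={T} → {C,T} (+1)
site 5, node EQV: EQ={C,T} ∪ V={G} → {C,G,T} (+1)
site 5, node GY: G={C} ∪ Y={A} → {A,C} (+1)
site 5, node EGQVY: EQV={C,G,T} ∩ GY={A,C} → {C} (+0)
site 6, node EQ: E={G} ∪ Q={C} → {C,G} (+1)
site 6, node EQV: EQ={C,G} ∩ V={C} → {C} (+0)
site 6, node GY: G={C} ∩ Y={C} → {C} (+0)
site 6, node EGQVY: EQV={C} ∩ GY={C} → {C} (+0)
per-site changes: [1, 3, 2, 3, 3, 3, 1]; total = 16

16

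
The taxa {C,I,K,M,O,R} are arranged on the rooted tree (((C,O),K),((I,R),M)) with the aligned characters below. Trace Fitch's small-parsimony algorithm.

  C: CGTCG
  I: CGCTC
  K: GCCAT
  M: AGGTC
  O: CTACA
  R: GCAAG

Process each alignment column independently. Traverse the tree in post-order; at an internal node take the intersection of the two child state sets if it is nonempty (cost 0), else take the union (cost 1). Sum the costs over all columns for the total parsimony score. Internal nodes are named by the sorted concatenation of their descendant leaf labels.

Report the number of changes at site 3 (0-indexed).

[col 0] CO: children C:{C}, O:{C} ∩→ {C}; cost 0
[col 0] CKO: children CO:{C}, K:{G} ∪→ {C,G}; cost 1
[col 0] IR: children I:{C}, R:{G} ∪→ {C,G}; cost 1
[col 0] IMR: children IR:{C,G}, M:{A} ∪→ {A,C,G}; cost 1
[col 0] CIKMOR: children CKO:{C,G}, IMR:{A,C,G} ∩→ {C,G}; cost 0
[col 1] CO: children C:{G}, O:{T} ∪→ {G,T}; cost 1
[col 1] CKO: children CO:{G,T}, K:{C} ∪→ {C,G,T}; cost 1
[col 1] IR: children I:{G}, R:{C} ∪→ {C,G}; cost 1
[col 1] IMR: children IR:{C,G}, M:{G} ∩→ {G}; cost 0
[col 1] CIKMOR: children CKO:{C,G,T}, IMR:{G} ∩→ {G}; cost 0
[col 2] CO: children C:{T}, O:{A} ∪→ {A,T}; cost 1
[col 2] CKO: children CO:{A,T}, K:{C} ∪→ {A,C,T}; cost 1
[col 2] IR: children I:{C}, R:{A} ∪→ {A,C}; cost 1
[col 2] IMR: children IR:{A,C}, M:{G} ∪→ {A,C,G}; cost 1
[col 2] CIKMOR: children CKO:{A,C,T}, IMR:{A,C,G} ∩→ {A,C}; cost 0
[col 3] CO: children C:{C}, O:{C} ∩→ {C}; cost 0
[col 3] CKO: children CO:{C}, K:{A} ∪→ {A,C}; cost 1
[col 3] IR: children I:{T}, R:{A} ∪→ {A,T}; cost 1
[col 3] IMR: children IR:{A,T}, M:{T} ∩→ {T}; cost 0
[col 3] CIKMOR: children CKO:{A,C}, IMR:{T} ∪→ {A,C,T}; cost 1
[col 4] CO: children C:{G}, O:{A} ∪→ {A,G}; cost 1
[col 4] CKO: children CO:{A,G}, K:{T} ∪→ {A,G,T}; cost 1
[col 4] IR: children I:{C}, R:{G} ∪→ {C,G}; cost 1
[col 4] IMR: children IR:{C,G}, M:{C} ∩→ {C}; cost 0
[col 4] CIKMOR: children CKO:{A,G,T}, IMR:{C} ∪→ {A,C,G,T}; cost 1
per-site changes: [3, 3, 4, 3, 4]; total = 17

3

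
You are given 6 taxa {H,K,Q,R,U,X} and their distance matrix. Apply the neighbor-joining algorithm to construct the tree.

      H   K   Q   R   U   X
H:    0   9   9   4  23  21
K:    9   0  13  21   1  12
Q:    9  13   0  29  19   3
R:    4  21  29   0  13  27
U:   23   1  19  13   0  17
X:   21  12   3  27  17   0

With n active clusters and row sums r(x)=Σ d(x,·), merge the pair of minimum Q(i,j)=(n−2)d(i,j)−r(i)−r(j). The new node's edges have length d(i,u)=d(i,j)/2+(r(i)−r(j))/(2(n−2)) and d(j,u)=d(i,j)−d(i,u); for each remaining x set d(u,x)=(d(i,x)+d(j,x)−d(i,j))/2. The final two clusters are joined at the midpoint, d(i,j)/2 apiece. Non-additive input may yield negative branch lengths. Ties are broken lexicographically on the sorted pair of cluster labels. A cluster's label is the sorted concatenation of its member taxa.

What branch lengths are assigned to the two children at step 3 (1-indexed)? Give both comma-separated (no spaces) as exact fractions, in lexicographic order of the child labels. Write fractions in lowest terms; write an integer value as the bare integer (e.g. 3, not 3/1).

1. join H+R (d=4, Q=-144) ⇒ HR; edges |H|=-3/2, |R|=11/2
  updated: d(HR,K)=13, d(HR,Q)=17, d(HR,U)=16, d(HR,X)=22
2. join Q+X (d=3, Q=-97) ⇒ QX; edges |Q|=7/6, |X|=11/6
  updated: d(HR,QX)=18, d(K,QX)=11, d(QX,U)=33/2
3. join HR+QX (d=18, Q=-113/2) ⇒ HQRX; edges |HR|=75/8, |QX|=69/8
  updated: d(HQRX,K)=3, d(HQRX,U)=29/4
4. join HQRX+K (d=3, Q=-45/4) ⇒ HKQRX; edges |HQRX|=37/8, |K|=-13/8
  updated: d(HKQRX,U)=21/8
5. join HKQRX+U (d=21/8) ⇒ HKQRUX; edges |HKQRX|=21/16, |U|=21/16
final tree: ((((H:-3/2,R:11/2):75/8,(Q:7/6,X:11/6):69/8):37/8,K:-13/8):21/16,U:21/16)
total length: 245/8

75/8,69/8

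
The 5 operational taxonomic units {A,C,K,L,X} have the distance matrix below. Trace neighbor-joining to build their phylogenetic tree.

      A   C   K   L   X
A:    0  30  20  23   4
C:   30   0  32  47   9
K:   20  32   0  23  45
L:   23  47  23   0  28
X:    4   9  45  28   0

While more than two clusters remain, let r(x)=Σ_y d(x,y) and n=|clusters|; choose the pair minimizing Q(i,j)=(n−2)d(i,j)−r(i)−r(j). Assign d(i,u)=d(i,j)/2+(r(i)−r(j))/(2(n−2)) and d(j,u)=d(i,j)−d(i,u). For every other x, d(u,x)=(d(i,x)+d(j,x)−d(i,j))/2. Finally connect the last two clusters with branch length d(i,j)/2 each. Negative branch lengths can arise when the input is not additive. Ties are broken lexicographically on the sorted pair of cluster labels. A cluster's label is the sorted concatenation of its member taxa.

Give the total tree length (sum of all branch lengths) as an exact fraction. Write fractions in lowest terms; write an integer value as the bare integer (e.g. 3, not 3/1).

217/4

step 1: merge (C,X) at d=9, Q=-177; branch lengths C→59/6, X→-5/6; new cluster CX
  updated: d(A,CX)=25/2, d(CX,K)=34, d(CX,L)=33
step 2: merge (A,CX) at d=25/2, Q=-110; branch lengths A→1/4, CX→49/4; new cluster ACX
  updated: d(ACX,K)=83/4, d(ACX,L)=87/4
step 3: merge (ACX,K) at d=83/4, Q=-131/2; branch lengths ACX→39/4, K→11; new cluster ACKX
  updated: d(ACKX,L)=12
step 4: merge (ACKX,L) at d=12; branch lengths ACKX→6, L→6; new cluster ACKLX
final tree: (((A:1/4,(C:59/6,X:-5/6):49/4):39/4,K:11):6,L:6)
total length: 217/4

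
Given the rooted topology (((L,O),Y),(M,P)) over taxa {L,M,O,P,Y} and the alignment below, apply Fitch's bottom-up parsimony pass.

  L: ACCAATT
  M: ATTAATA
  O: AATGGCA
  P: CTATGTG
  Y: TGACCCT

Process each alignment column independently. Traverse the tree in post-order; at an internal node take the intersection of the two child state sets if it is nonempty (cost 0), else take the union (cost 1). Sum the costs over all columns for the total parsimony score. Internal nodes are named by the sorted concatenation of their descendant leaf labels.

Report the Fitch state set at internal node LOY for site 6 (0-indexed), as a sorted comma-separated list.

T

site 0, node LO: L={A} ∩ O={A} → {A} (+0)
site 0, node LOY: LO={A} ∪ Y={T} → {A,T} (+1)
site 0, node MP: M={A} ∪ P={C} → {A,C} (+1)
site 0, node LMOPY: LOY={A,T} ∩ MP={A,C} → {A} (+0)
site 1, node LO: L={C} ∪ O={A} → {A,C} (+1)
site 1, node LOY: LO={A,C} ∪ Y={G} → {A,C,G} (+1)
site 1, node MP: M={T} ∩ P={T} → {T} (+0)
site 1, node LMOPY: LOY={A,C,G} ∪ MP={T} → {A,C,G,T} (+1)
site 2, node LO: L={C} ∪ O={T} → {C,T} (+1)
site 2, node LOY: LO={C,T} ∪ Y={A} → {A,C,T} (+1)
site 2, node MP: M={T} ∪ P={A} → {A,T} (+1)
site 2, node LMOPY: LOY={A,C,T} ∩ MP={A,T} → {A,T} (+0)
site 3, node LO: L={A} ∪ O={G} → {A,G} (+1)
site 3, node LOY: LO={A,G} ∪ Y={C} → {A,C,G} (+1)
site 3, node MP: M={A} ∪ P={T} → {A,T} (+1)
site 3, node LMOPY: LOY={A,C,G} ∩ MP={A,T} → {A} (+0)
site 4, node LO: L={A} ∪ O={G} → {A,G} (+1)
site 4, node LOY: LO={A,G} ∪ Y={C} → {A,C,G} (+1)
site 4, node MP: M={A} ∪ P={G} → {A,G} (+1)
site 4, node LMOPY: LOY={A,C,G} ∩ MP={A,G} → {A,G} (+0)
site 5, node LO: L={T} ∪ O={C} → {C,T} (+1)
site 5, node LOY: LO={C,T} ∩ Y={C} → {C} (+0)
site 5, node MP: M={T} ∩ P={T} → {T} (+0)
site 5, node LMOPY: LOY={C} ∪ MP={T} → {C,T} (+1)
site 6, node LO: L={T} ∪ O={A} → {A,T} (+1)
site 6, node LOY: LO={A,T} ∩ Y={T} → {T} (+0)
site 6, node MP: M={A} ∪ P={G} → {A,G} (+1)
site 6, node LMOPY: LOY={T} ∪ MP={A,G} → {A,G,T} (+1)
per-site changes: [2, 3, 3, 3, 3, 2, 3]; total = 19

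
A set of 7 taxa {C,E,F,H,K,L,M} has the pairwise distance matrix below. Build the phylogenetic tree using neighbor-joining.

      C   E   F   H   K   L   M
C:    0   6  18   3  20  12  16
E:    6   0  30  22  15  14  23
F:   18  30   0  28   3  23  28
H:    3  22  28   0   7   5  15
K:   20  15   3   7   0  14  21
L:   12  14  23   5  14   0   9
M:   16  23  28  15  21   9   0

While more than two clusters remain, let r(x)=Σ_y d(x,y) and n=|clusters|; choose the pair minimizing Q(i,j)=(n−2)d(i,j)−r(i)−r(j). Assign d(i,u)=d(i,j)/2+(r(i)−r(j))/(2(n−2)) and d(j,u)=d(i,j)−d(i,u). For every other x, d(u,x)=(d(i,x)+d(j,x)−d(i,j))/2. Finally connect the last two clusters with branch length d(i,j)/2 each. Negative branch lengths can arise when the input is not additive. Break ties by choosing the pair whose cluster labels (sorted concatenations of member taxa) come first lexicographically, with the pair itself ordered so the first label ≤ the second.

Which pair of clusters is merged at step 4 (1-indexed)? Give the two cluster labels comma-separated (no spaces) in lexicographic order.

1. join F+K (d=3, Q=-195) ⇒ FK; edges |F|=13/2, |K|=-7/2
  updated: d(C,FK)=35/2, d(E,FK)=21, d(FK,H)=16, d(FK,L)=17, d(FK,M)=23
2. join C+E (d=6, Q=-233/2) ⇒ CE; edges |C|=-15/16, |E|=111/16
  updated: d(CE,FK)=65/4, d(CE,H)=19/2, d(CE,L)=10, d(CE,M)=33/2
3. join L+M (d=9, Q=-155/2) ⇒ LM; edges |L|=3/4, |M|=33/4
  updated: d(CE,LM)=35/4, d(FK,LM)=31/2, d(H,LM)=11/2
4. join CE+FK (d=65/4, Q=-199/4) ⇒ CEFK; edges |CE|=77/16, |FK|=183/16
  updated: d(CEFK,H)=37/8, d(CEFK,LM)=4
5. join CEFK+H (d=37/8, Q=-113/8) ⇒ CEFHK; edges |CEFK|=25/16, |H|=49/16
  updated: d(CEFHK,LM)=39/16
6. join CEFHK+LM (d=39/16) ⇒ CEFHKLM; edges |CEFHK|=39/32, |LM|=39/32
final tree: ((((C:-15/16,E:111/16):77/16,(F:13/2,K:-7/2):183/16):25/16,H:49/16):39/32,(L:3/4,M:33/4):39/32)
total length: 661/16

CE,FK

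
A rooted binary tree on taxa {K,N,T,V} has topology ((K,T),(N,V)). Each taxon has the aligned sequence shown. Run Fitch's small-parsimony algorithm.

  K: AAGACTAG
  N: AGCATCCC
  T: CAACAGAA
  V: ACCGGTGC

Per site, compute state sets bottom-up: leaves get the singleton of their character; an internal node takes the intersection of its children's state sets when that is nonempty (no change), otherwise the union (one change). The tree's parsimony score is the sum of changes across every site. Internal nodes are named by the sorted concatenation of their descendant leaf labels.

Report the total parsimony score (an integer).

16

[col 0] KT: children K:{A}, T:{C} ∪→ {A,C}; cost 1
[col 0] NV: children N:{A}, V:{A} ∩→ {A}; cost 0
[col 0] KNTV: children KT:{A,C}, NV:{A} ∩→ {A}; cost 0
[col 1] KT: children K:{A}, T:{A} ∩→ {A}; cost 0
[col 1] NV: children N:{G}, V:{C} ∪→ {C,G}; cost 1
[col 1] KNTV: children KT:{A}, NV:{C,G} ∪→ {A,C,G}; cost 1
[col 2] KT: children K:{G}, T:{A} ∪→ {A,G}; cost 1
[col 2] NV: children N:{C}, V:{C} ∩→ {C}; cost 0
[col 2] KNTV: children KT:{A,G}, NV:{C} ∪→ {A,C,G}; cost 1
[col 3] KT: children K:{A}, T:{C} ∪→ {A,C}; cost 1
[col 3] NV: children N:{A}, V:{G} ∪→ {A,G}; cost 1
[col 3] KNTV: children KT:{A,C}, NV:{A,G} ∩→ {A}; cost 0
[col 4] KT: children K:{C}, T:{A} ∪→ {A,C}; cost 1
[col 4] NV: children N:{T}, V:{G} ∪→ {G,T}; cost 1
[col 4] KNTV: children KT:{A,C}, NV:{G,T} ∪→ {A,C,G,T}; cost 1
[col 5] KT: children K:{T}, T:{G} ∪→ {G,T}; cost 1
[col 5] NV: children N:{C}, V:{T} ∪→ {C,T}; cost 1
[col 5] KNTV: children KT:{G,T}, NV:{C,T} ∩→ {T}; cost 0
[col 6] KT: children K:{A}, T:{A} ∩→ {A}; cost 0
[col 6] NV: children N:{C}, V:{G} ∪→ {C,G}; cost 1
[col 6] KNTV: children KT:{A}, NV:{C,G} ∪→ {A,C,G}; cost 1
[col 7] KT: children K:{G}, T:{A} ∪→ {A,G}; cost 1
[col 7] NV: children N:{C}, V:{C} ∩→ {C}; cost 0
[col 7] KNTV: children KT:{A,G}, NV:{C} ∪→ {A,C,G}; cost 1
per-site changes: [1, 2, 2, 2, 3, 2, 2, 2]; total = 16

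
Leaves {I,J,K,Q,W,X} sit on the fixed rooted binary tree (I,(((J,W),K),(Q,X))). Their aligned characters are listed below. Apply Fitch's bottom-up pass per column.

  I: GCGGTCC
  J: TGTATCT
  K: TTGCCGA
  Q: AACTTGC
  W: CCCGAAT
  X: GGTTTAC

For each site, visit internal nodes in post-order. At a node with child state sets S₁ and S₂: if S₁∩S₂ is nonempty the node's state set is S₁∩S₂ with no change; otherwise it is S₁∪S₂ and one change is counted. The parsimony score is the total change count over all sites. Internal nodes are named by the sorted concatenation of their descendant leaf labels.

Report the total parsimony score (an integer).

22

[col 0] JW: children J:{T}, W:{C} ∪→ {C,T}; cost 1
[col 0] JKW: children JW:{C,T}, K:{T} ∩→ {T}; cost 0
[col 0] QX: children Q:{A}, X:{G} ∪→ {A,G}; cost 1
[col 0] JKQWX: children JKW:{T}, QX:{A,G} ∪→ {A,G,T}; cost 1
[col 0] IJKQWX: children I:{G}, JKQWX:{A,G,T} ∩→ {G}; cost 0
[col 1] JW: children J:{G}, W:{C} ∪→ {C,G}; cost 1
[col 1] JKW: children JW:{C,G}, K:{T} ∪→ {C,G,T}; cost 1
[col 1] QX: children Q:{A}, X:{G} ∪→ {A,G}; cost 1
[col 1] JKQWX: children JKW:{C,G,T}, QX:{A,G} ∩→ {G}; cost 0
[col 1] IJKQWX: children I:{C}, JKQWX:{G} ∪→ {C,G}; cost 1
[col 2] JW: children J:{T}, W:{C} ∪→ {C,T}; cost 1
[col 2] JKW: children JW:{C,T}, K:{G} ∪→ {C,G,T}; cost 1
[col 2] QX: children Q:{C}, X:{T} ∪→ {C,T}; cost 1
[col 2] JKQWX: children JKW:{C,G,T}, QX:{C,T} ∩→ {C,T}; cost 0
[col 2] IJKQWX: children I:{G}, JKQWX:{C,T} ∪→ {C,G,T}; cost 1
[col 3] JW: children J:{A}, W:{G} ∪→ {A,G}; cost 1
[col 3] JKW: children JW:{A,G}, K:{C} ∪→ {A,C,G}; cost 1
[col 3] QX: children Q:{T}, X:{T} ∩→ {T}; cost 0
[col 3] JKQWX: children JKW:{A,C,G}, QX:{T} ∪→ {A,C,G,T}; cost 1
[col 3] IJKQWX: children I:{G}, JKQWX:{A,C,G,T} ∩→ {G}; cost 0
[col 4] JW: children J:{T}, W:{A} ∪→ {A,T}; cost 1
[col 4] JKW: children JW:{A,T}, K:{C} ∪→ {A,C,T}; cost 1
[col 4] QX: children Q:{T}, X:{T} ∩→ {T}; cost 0
[col 4] JKQWX: children JKW:{A,C,T}, QX:{T} ∩→ {T}; cost 0
[col 4] IJKQWX: children I:{T}, JKQWX:{T} ∩→ {T}; cost 0
[col 5] JW: children J:{C}, W:{A} ∪→ {A,C}; cost 1
[col 5] JKW: children JW:{A,C}, K:{G} ∪→ {A,C,G}; cost 1
[col 5] QX: children Q:{G}, X:{A} ∪→ {A,G}; cost 1
[col 5] JKQWX: children JKW:{A,C,G}, QX:{A,G} ∩→ {A,G}; cost 0
[col 5] IJKQWX: children I:{C}, JKQWX:{A,G} ∪→ {A,C,G}; cost 1
[col 6] JW: children J:{T}, W:{T} ∩→ {T}; cost 0
[col 6] JKW: children JW:{T}, K:{A} ∪→ {A,T}; cost 1
[col 6] QX: children Q:{C}, X:{C} ∩→ {C}; cost 0
[col 6] JKQWX: children JKW:{A,T}, QX:{C} ∪→ {A,C,T}; cost 1
[col 6] IJKQWX: children I:{C}, JKQWX:{A,C,T} ∩→ {C}; cost 0
per-site changes: [3, 4, 4, 3, 2, 4, 2]; total = 22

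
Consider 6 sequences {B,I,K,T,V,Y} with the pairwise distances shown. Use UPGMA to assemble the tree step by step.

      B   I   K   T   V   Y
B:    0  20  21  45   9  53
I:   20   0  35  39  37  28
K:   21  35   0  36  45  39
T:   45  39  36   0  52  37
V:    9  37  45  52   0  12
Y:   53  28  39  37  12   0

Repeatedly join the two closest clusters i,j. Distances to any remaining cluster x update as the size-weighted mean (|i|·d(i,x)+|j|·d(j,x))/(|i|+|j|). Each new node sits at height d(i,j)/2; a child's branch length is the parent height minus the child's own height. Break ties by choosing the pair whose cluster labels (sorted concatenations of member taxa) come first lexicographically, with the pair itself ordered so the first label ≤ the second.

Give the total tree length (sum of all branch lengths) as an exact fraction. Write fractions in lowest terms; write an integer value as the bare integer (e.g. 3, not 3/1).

1861/20

iteration 1: select B,V (d=9); attach at lengths (9/2, 9/2); label the merged cluster BV
  updated: d(BV,I)=57/2, d(BV,K)=33, d(BV,T)=97/2, d(BV,Y)=65/2
iteration 2: select I,Y (d=28); attach at lengths (14, 14); label the merged cluster IY
  updated: d(BV,IY)=61/2, d(IY,K)=37, d(IY,T)=38
iteration 3: select BV,IY (d=61/2); attach at lengths (43/4, 5/4); label the merged cluster BIVY
  updated: d(BIVY,K)=35, d(BIVY,T)=173/4
iteration 4: select BIVY,K (d=35); attach at lengths (9/4, 35/2); label the merged cluster BIKVY
  updated: d(BIKVY,T)=209/5
iteration 5: select BIKVY,T (d=209/5); attach at lengths (17/5, 209/10); label the merged cluster BIKTVY
final tree: ((((B:9/2,V:9/2):43/4,(I:14,Y:14):5/4):9/4,K:35/2):17/5,T:209/10)
total length: 1861/20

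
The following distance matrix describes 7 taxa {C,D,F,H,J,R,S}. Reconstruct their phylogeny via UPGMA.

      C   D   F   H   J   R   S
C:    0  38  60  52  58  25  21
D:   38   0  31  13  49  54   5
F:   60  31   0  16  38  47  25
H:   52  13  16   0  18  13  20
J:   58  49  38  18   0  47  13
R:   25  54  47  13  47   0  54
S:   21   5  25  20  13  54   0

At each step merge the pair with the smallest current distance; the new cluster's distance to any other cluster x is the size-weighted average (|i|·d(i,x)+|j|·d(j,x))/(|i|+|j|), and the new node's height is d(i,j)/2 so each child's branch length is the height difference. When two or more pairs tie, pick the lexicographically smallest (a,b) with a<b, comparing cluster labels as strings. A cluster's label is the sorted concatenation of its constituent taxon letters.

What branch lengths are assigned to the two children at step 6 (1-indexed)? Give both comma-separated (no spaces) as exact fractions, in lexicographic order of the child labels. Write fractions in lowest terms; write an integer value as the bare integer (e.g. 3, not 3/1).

127/6,77/18

1. join D+S (d=5) ⇒ DS; edges |D|=5/2, |S|=5/2
  updated: d(C,DS)=59/2, d(DS,F)=28, d(DS,H)=33/2, d(DS,J)=31, d(DS,R)=54
2. join H+R (d=13) ⇒ HR; edges |H|=13/2, |R|=13/2
  updated: d(C,HR)=77/2, d(DS,HR)=141/4, d(F,HR)=63/2, d(HR,J)=65/2
3. join DS+F (d=28) ⇒ DFS; edges |DS|=23/2, |F|=14
  updated: d(C,DFS)=119/3, d(DFS,HR)=34, d(DFS,J)=100/3
4. join HR+J (d=65/2) ⇒ HJR; edges |HR|=39/4, |J|=65/4
  updated: d(C,HJR)=45, d(DFS,HJR)=304/9
5. join DFS+HJR (d=304/9) ⇒ DFHJRS; edges |DFS|=26/9, |HJR|=23/36
  updated: d(C,DFHJRS)=127/3
6. join C+DFHJRS (d=127/3) ⇒ CDFHJRS; edges |C|=127/6, |DFHJRS|=77/18
final tree: (C:127/6,(((D:5/2,S:5/2):23/2,F:14):26/9,((H:13/2,R:13/2):39/4,J:65/4):23/36):77/18)
total length: 3545/36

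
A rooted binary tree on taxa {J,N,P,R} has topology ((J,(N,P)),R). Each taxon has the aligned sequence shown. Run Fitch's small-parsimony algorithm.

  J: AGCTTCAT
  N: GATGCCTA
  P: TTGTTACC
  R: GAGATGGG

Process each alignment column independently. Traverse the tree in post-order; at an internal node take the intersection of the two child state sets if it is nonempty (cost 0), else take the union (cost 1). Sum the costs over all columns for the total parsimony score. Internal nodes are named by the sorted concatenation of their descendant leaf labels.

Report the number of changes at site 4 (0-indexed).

[col 0] NP: children N:{G}, P:{T} ∪→ {G,T}; cost 1
[col 0] JNP: children J:{A}, NP:{G,T} ∪→ {A,G,T}; cost 1
[col 0] JNPR: children JNP:{A,G,T}, R:{G} ∩→ {G}; cost 0
[col 1] NP: children N:{A}, P:{T} ∪→ {A,T}; cost 1
[col 1] JNP: children J:{G}, NP:{A,T} ∪→ {A,G,T}; cost 1
[col 1] JNPR: children JNP:{A,G,T}, R:{A} ∩→ {A}; cost 0
[col 2] NP: children N:{T}, P:{G} ∪→ {G,T}; cost 1
[col 2] JNP: children J:{C}, NP:{G,T} ∪→ {C,G,T}; cost 1
[col 2] JNPR: children JNP:{C,G,T}, R:{G} ∩→ {G}; cost 0
[col 3] NP: children N:{G}, P:{T} ∪→ {G,T}; cost 1
[col 3] JNP: children J:{T}, NP:{G,T} ∩→ {T}; cost 0
[col 3] JNPR: children JNP:{T}, R:{A} ∪→ {A,T}; cost 1
[col 4] NP: children N:{C}, P:{T} ∪→ {C,T}; cost 1
[col 4] JNP: children J:{T}, NP:{C,T} ∩→ {T}; cost 0
[col 4] JNPR: children JNP:{T}, R:{T} ∩→ {T}; cost 0
[col 5] NP: children N:{C}, P:{A} ∪→ {A,C}; cost 1
[col 5] JNP: children J:{C}, NP:{A,C} ∩→ {C}; cost 0
[col 5] JNPR: children JNP:{C}, R:{G} ∪→ {C,G}; cost 1
[col 6] NP: children N:{T}, P:{C} ∪→ {C,T}; cost 1
[col 6] JNP: children J:{A}, NP:{C,T} ∪→ {A,C,T}; cost 1
[col 6] JNPR: children JNP:{A,C,T}, R:{G} ∪→ {A,C,G,T}; cost 1
[col 7] NP: children N:{A}, P:{C} ∪→ {A,C}; cost 1
[col 7] JNP: children J:{T}, NP:{A,C} ∪→ {A,C,T}; cost 1
[col 7] JNPR: children JNP:{A,C,T}, R:{G} ∪→ {A,C,G,T}; cost 1
per-site changes: [2, 2, 2, 2, 1, 2, 3, 3]; total = 17

1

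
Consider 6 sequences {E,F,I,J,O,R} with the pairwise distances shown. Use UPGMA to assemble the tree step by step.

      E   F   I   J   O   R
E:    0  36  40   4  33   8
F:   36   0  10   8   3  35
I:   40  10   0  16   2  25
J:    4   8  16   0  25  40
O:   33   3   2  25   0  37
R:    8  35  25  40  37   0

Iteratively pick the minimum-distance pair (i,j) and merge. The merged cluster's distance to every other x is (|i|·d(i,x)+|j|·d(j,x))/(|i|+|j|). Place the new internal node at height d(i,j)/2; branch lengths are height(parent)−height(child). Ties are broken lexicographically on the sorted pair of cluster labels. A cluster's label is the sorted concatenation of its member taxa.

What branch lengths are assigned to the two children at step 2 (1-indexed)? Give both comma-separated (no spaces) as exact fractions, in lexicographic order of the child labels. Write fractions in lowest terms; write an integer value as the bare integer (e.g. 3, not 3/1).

1. join I+O (d=2) ⇒ IO; edges |I|=1, |O|=1
  updated: d(E,IO)=73/2, d(F,IO)=13/2, d(IO,J)=41/2, d(IO,R)=31
2. join E+J (d=4) ⇒ EJ; edges |E|=2, |J|=2
  updated: d(EJ,F)=22, d(EJ,IO)=57/2, d(EJ,R)=24
3. join F+IO (d=13/2) ⇒ FIO; edges |F|=13/4, |IO|=9/4
  updated: d(EJ,FIO)=79/3, d(FIO,R)=97/3
4. join EJ+R (d=24) ⇒ EJR; edges |EJ|=10, |R|=12
  updated: d(EJR,FIO)=85/3
5. join EJR+FIO (d=85/3) ⇒ EFIJOR; edges |EJR|=13/6, |FIO|=131/12
final tree: (((E:2,J:2):10,R:12):13/6,(F:13/4,(I:1,O:1):9/4):131/12)
total length: 559/12

2,2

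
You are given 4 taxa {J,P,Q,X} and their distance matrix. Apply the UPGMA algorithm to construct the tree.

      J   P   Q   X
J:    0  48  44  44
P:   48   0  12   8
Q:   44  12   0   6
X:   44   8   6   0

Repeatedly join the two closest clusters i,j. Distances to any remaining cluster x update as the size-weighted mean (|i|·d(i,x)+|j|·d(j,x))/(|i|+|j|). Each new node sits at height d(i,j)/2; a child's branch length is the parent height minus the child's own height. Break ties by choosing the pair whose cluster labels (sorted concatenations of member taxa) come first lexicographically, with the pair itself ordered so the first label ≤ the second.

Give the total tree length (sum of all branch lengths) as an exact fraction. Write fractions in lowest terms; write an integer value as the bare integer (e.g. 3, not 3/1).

1. join Q+X (d=6) ⇒ QX; edges |Q|=3, |X|=3
  updated: d(J,QX)=44, d(P,QX)=10
2. join P+QX (d=10) ⇒ PQX; edges |P|=5, |QX|=2
  updated: d(J,PQX)=136/3
3. join J+PQX (d=136/3) ⇒ JPQX; edges |J|=68/3, |PQX|=53/3
final tree: (J:68/3,(P:5,(Q:3,X:3):2):53/3)
total length: 160/3

160/3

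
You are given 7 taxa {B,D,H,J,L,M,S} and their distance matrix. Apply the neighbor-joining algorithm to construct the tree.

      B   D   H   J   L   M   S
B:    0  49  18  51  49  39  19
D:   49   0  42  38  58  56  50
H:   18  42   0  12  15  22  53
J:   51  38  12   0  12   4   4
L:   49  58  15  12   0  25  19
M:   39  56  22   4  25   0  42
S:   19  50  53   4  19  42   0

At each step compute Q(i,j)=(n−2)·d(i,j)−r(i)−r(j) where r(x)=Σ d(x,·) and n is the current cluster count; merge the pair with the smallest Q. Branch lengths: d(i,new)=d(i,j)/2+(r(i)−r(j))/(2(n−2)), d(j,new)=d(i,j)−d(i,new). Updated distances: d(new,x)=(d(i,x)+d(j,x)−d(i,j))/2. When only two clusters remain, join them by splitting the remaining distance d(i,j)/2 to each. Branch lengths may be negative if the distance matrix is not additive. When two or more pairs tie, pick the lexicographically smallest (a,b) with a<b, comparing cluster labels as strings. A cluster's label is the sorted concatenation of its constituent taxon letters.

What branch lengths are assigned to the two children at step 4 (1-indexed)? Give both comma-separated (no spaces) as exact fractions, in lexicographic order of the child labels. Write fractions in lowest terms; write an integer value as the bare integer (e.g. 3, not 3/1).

125/16,95/16

iteration 1: select B,S (d=19, Q=-317); attach at lengths (133/10, 57/10); label the merged cluster BS
  updated: d(BS,D)=40, d(BS,H)=26, d(BS,J)=18, d(BS,L)=49/2, d(BS,M)=31
iteration 2: select BS,D (d=40, Q=-427/2); attach at lengths (131/16, 509/16); label the merged cluster BDS
  updated: d(BDS,H)=14, d(BDS,J)=8, d(BDS,L)=85/4, d(BDS,M)=47/2
iteration 3: select J,M (d=4, Q=-197/2); attach at lengths (-53/12, 101/12); label the merged cluster JM
  updated: d(BDS,JM)=55/4, d(H,JM)=15, d(JM,L)=33/2
iteration 4: select BDS,JM (d=55/4, Q=-267/4); attach at lengths (125/16, 95/16); label the merged cluster BDJMS
  updated: d(BDJMS,H)=61/8, d(BDJMS,L)=12
iteration 5: select BDJMS,H (d=61/8, Q=-277/8); attach at lengths (37/16, 85/16); label the merged cluster BDHJMS
  updated: d(BDHJMS,L)=155/16
iteration 6: select BDHJMS,L (d=155/16); attach at lengths (155/32, 155/32); label the merged cluster BDHJLMS
final tree: (((((B:133/10,S:57/10):131/16,D:509/16):125/16,(J:-53/12,M:101/12):95/16):37/16,H:85/16):155/32,L:155/32)
total length: 1505/16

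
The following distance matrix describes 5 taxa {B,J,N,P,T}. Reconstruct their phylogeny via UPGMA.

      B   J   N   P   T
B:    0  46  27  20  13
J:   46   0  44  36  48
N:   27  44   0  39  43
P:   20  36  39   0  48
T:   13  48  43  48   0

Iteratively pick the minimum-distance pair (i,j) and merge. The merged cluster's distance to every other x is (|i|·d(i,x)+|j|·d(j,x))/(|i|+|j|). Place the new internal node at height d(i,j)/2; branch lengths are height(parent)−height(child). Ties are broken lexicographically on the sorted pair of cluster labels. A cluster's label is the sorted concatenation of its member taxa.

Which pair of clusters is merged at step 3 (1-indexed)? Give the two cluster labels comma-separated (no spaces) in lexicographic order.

step 1: merge (B,T) at d=13; branch lengths B→13/2, T→13/2; new cluster BT
  updated: d(BT,J)=47, d(BT,N)=35, d(BT,P)=34
step 2: merge (BT,P) at d=34; branch lengths BT→21/2, P→17; new cluster BPT
  updated: d(BPT,J)=130/3, d(BPT,N)=109/3
step 3: merge (BPT,N) at d=109/3; branch lengths BPT→7/6, N→109/6; new cluster BNPT
  updated: d(BNPT,J)=87/2
step 4: merge (BNPT,J) at d=87/2; branch lengths BNPT→43/12, J→87/4; new cluster BJNPT
final tree: ((((B:13/2,T:13/2):21/2,P:17):7/6,N:109/6):43/12,J:87/4)
total length: 511/6

BPT,N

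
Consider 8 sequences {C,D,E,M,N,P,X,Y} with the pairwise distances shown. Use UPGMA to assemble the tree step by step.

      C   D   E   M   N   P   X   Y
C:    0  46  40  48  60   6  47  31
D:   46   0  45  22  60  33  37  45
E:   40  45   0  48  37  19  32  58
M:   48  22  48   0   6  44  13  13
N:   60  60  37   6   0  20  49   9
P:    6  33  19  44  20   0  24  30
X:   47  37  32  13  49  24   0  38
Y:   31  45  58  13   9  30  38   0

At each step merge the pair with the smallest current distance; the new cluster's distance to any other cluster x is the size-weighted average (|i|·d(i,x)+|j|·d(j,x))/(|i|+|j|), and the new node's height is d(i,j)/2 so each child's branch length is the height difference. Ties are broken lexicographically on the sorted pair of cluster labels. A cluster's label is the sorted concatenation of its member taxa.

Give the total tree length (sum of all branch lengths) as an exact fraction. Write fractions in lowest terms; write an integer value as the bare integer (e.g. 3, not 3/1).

5825/56

iteration 1: select C,P (d=6); attach at lengths (3, 3); label the merged cluster CP
  updated: d(CP,D)=79/2, d(CP,E)=59/2, d(CP,M)=46, d(CP,N)=40, d(CP,X)=71/2, d(CP,Y)=61/2
iteration 2: select M,N (d=6); attach at lengths (3, 3); label the merged cluster MN
  updated: d(CP,MN)=43, d(D,MN)=41, d(E,MN)=85/2, d(MN,X)=31, d(MN,Y)=11
iteration 3: select MN,Y (d=11); attach at lengths (5/2, 11/2); label the merged cluster MNY
  updated: d(CP,MNY)=233/6, d(D,MNY)=127/3, d(E,MNY)=143/3, d(MNY,X)=100/3
iteration 4: select CP,E (d=59/2); attach at lengths (47/4, 59/4); label the merged cluster CEP
  updated: d(CEP,D)=124/3, d(CEP,MNY)=376/9, d(CEP,X)=103/3
iteration 5: select MNY,X (d=100/3); attach at lengths (67/6, 50/3); label the merged cluster MNXY
  updated: d(CEP,MNXY)=479/12, d(D,MNXY)=41
iteration 6: select CEP,MNXY (d=479/12); attach at lengths (125/24, 79/24); label the merged cluster CEMNPXY
  updated: d(CEMNPXY,D)=288/7
iteration 7: select CEMNPXY,D (d=288/7); attach at lengths (103/168, 144/7); label the merged cluster CDEMNPXY
final tree: ((((C:3,P:3):47/4,E:59/4):125/24,(((M:3,N:3):5/2,Y:11/2):67/6,X:50/3):79/24):103/168,D:144/7)
total length: 5825/56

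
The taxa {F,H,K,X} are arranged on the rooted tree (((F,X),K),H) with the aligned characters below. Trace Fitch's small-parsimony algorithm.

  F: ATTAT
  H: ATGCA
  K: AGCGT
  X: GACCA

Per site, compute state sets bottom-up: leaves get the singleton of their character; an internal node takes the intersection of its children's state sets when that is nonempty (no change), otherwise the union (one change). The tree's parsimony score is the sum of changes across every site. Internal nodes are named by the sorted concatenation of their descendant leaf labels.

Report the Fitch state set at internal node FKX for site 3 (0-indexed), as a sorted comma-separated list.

A,C,G

[col 0] FX: children F:{A}, X:{G} ∪→ {A,G}; cost 1
[col 0] FKX: children FX:{A,G}, K:{A} ∩→ {A}; cost 0
[col 0] FHKX: children FKX:{A}, H:{A} ∩→ {A}; cost 0
[col 1] FX: children F:{T}, X:{A} ∪→ {A,T}; cost 1
[col 1] FKX: children FX:{A,T}, K:{G} ∪→ {A,G,T}; cost 1
[col 1] FHKX: children FKX:{A,G,T}, H:{T} ∩→ {T}; cost 0
[col 2] FX: children F:{T}, X:{C} ∪→ {C,T}; cost 1
[col 2] FKX: children FX:{C,T}, K:{C} ∩→ {C}; cost 0
[col 2] FHKX: children FKX:{C}, H:{G} ∪→ {C,G}; cost 1
[col 3] FX: children F:{A}, X:{C} ∪→ {A,C}; cost 1
[col 3] FKX: children FX:{A,C}, K:{G} ∪→ {A,C,G}; cost 1
[col 3] FHKX: children FKX:{A,C,G}, H:{C} ∩→ {C}; cost 0
[col 4] FX: children F:{T}, X:{A} ∪→ {A,T}; cost 1
[col 4] FKX: children FX:{A,T}, K:{T} ∩→ {T}; cost 0
[col 4] FHKX: children FKX:{T}, H:{A} ∪→ {A,T}; cost 1
per-site changes: [1, 2, 2, 2, 2]; total = 9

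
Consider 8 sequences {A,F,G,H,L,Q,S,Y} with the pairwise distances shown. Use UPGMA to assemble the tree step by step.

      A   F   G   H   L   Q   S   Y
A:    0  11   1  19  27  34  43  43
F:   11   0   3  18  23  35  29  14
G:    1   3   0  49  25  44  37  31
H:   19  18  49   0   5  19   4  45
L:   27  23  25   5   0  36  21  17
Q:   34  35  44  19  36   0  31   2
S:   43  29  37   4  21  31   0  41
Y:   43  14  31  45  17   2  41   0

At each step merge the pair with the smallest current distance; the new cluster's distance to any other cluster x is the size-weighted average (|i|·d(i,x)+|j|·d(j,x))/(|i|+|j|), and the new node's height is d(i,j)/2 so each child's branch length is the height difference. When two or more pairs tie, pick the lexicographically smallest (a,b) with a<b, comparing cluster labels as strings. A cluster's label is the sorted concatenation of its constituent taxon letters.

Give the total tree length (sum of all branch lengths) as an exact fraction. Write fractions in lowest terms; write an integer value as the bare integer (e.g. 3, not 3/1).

61

step 1: merge (A,G) at d=1; branch lengths A→1/2, G→1/2; new cluster AG
  updated: d(AG,F)=7, d(AG,H)=34, d(AG,L)=26, d(AG,Q)=39, d(AG,S)=40, d(AG,Y)=37
step 2: merge (Q,Y) at d=2; branch lengths Q→1, Y→1; new cluster QY
  updated: d(AG,QY)=38, d(F,QY)=49/2, d(H,QY)=32, d(L,QY)=53/2, d(QY,S)=36
step 3: merge (H,S) at d=4; branch lengths H→2, S→2; new cluster HS
  updated: d(AG,HS)=37, d(F,HS)=47/2, d(HS,L)=13, d(HS,QY)=34
step 4: merge (AG,F) at d=7; branch lengths AG→3, F→7/2; new cluster AFG
  updated: d(AFG,HS)=65/2, d(AFG,L)=25, d(AFG,QY)=67/2
step 5: merge (HS,L) at d=13; branch lengths HS→9/2, L→13/2; new cluster HLS
  updated: d(AFG,HLS)=30, d(HLS,QY)=63/2
step 6: merge (AFG,HLS) at d=30; branch lengths AFG→23/2, HLS→17/2; new cluster AFGHLS
  updated: d(AFGHLS,QY)=65/2
step 7: merge (AFGHLS,QY) at d=65/2; branch lengths AFGHLS→5/4, QY→61/4; new cluster AFGHLQSY
final tree: ((((A:1/2,G:1/2):3,F:7/2):23/2,((H:2,S:2):9/2,L:13/2):17/2):5/4,(Q:1,Y:1):61/4)
total length: 61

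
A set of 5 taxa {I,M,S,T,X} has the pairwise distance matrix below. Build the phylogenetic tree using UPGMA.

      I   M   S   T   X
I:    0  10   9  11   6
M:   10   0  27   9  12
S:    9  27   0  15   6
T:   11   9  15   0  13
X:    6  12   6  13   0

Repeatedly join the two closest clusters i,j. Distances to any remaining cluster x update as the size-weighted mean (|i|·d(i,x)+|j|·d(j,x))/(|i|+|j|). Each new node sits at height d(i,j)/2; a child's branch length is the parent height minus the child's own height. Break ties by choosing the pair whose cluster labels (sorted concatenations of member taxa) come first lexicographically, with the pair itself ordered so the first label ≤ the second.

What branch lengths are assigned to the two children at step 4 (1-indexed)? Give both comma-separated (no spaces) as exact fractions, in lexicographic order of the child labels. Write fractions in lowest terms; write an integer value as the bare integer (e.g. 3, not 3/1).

1. join I+X (d=6) ⇒ IX; edges |I|=3, |X|=3
  updated: d(IX,M)=11, d(IX,S)=15/2, d(IX,T)=12
2. join IX+S (d=15/2) ⇒ ISX; edges |IX|=3/4, |S|=15/4
  updated: d(ISX,M)=49/3, d(ISX,T)=13
3. join M+T (d=9) ⇒ MT; edges |M|=9/2, |T|=9/2
  updated: d(ISX,MT)=44/3
4. join ISX+MT (d=44/3) ⇒ IMSTX; edges |ISX|=43/12, |MT|=17/6
final tree: (((I:3,X:3):3/4,S:15/4):43/12,(M:9/2,T:9/2):17/6)
total length: 311/12

43/12,17/6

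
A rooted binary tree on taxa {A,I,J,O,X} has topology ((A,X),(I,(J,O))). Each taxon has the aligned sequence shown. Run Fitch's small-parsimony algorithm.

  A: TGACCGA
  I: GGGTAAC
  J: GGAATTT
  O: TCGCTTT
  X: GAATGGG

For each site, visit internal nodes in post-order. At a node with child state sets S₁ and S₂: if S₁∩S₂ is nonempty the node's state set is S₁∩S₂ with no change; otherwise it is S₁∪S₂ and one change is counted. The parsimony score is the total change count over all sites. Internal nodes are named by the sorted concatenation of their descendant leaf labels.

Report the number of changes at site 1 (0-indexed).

site 0, node AX: A={T} ∪ X={G} → {G,T} (+1)
site 0, node JO: J={G} ∪ O={T} → {G,T} (+1)
site 0, node IJO: I={G} ∩ JO={G,T} → {G} (+0)
site 0, node AIJOX: AX={G,T} ∩ IJO={G} → {G} (+0)
site 1, node AX: A={G} ∪ X={A} → {A,G} (+1)
site 1, node JO: J={G} ∪ O={C} → {C,G} (+1)
site 1, node IJO: I={G} ∩ JO={C,G} → {G} (+0)
site 1, node AIJOX: AX={A,G} ∩ IJO={G} → {G} (+0)
site 2, node AX: A={A} ∩ X={A} → {A} (+0)
site 2, node JO: J={A} ∪ O={G} → {A,G} (+1)
site 2, node IJO: I={G} ∩ JO={A,G} → {G} (+0)
site 2, node AIJOX: AX={A} ∪ IJO={G} → {A,G} (+1)
site 3, node AX: A={C} ∪ X={T} → {C,T} (+1)
site 3, node JO: J={A} ∪ O={C} → {A,C} (+1)
site 3, node IJO: I={T} ∪ JO={A,C} → {A,C,T} (+1)
site 3, node AIJOX: AX={C,T} ∩ IJO={A,C,T} → {C,T} (+0)
site 4, node AX: A={C} ∪ X={G} → {C,G} (+1)
site 4, node JO: J={T} ∩ O={T} → {T} (+0)
site 4, node IJO: I={A} ∪ JO={T} → {A,T} (+1)
site 4, node AIJOX: AX={C,G} ∪ IJO={A,T} → {A,C,G,T} (+1)
site 5, node AX: A={G} ∩ X={G} → {G} (+0)
site 5, node JO: J={T} ∩ O={T} → {T} (+0)
site 5, node IJO: I={A} ∪ JO={T} → {A,T} (+1)
site 5, node AIJOX: AX={G} ∪ IJO={A,T} → {A,G,T} (+1)
site 6, node AX: A={A} ∪ X={G} → {A,G} (+1)
site 6, node JO: J={T} ∩ O={T} → {T} (+0)
site 6, node IJO: I={C} ∪ JO={T} → {C,T} (+1)
site 6, node AIJOX: AX={A,G} ∪ IJO={C,T} → {A,C,G,T} (+1)
per-site changes: [2, 2, 2, 3, 3, 2, 3]; total = 17

2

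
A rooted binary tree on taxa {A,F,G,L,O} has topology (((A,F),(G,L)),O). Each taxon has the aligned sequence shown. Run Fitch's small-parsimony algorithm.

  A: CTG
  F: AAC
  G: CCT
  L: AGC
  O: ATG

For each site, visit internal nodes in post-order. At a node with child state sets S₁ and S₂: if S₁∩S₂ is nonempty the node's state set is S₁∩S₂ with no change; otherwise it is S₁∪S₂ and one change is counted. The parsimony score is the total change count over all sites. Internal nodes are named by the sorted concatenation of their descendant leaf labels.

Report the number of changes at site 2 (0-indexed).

3

site 0, node AF: A={C} ∪ F={A} → {A,C} (+1)
site 0, node GL: G={C} ∪ L={A} → {A,C} (+1)
site 0, node AFGL: AF={A,C} ∩ GL={A,C} → {A,C} (+0)
site 0, node AFGLO: AFGL={A,C} ∩ O={A} → {A} (+0)
site 1, node AF: A={T} ∪ F={A} → {A,T} (+1)
site 1, node GL: G={C} ∪ L={G} → {C,G} (+1)
site 1, node AFGL: AF={A,T} ∪ GL={C,G} → {A,C,G,T} (+1)
site 1, node AFGLO: AFGL={A,C,G,T} ∩ O={T} → {T} (+0)
site 2, node AF: A={G} ∪ F={C} → {C,G} (+1)
site 2, node GL: G={T} ∪ L={C} → {C,T} (+1)
site 2, node AFGL: AF={C,G} ∩ GL={C,T} → {C} (+0)
site 2, node AFGLO: AFGL={C} ∪ O={G} → {C,G} (+1)
per-site changes: [2, 3, 3]; total = 8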